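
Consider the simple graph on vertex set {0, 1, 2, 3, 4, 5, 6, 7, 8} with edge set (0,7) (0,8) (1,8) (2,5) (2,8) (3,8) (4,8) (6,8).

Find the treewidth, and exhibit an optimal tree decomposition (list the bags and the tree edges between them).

The largest bag has 2 vertices, giving width 1; this decomposition certifies tw(G) ≤ 1. G has an edge, so its treewidth is at least 1. Therefore the treewidth is 1.

Treewidth 1.
One such decomposition:
Bags: B1 = {1, 8}  B2 = {4, 8}  B3 = {3, 8}  B4 = {0, 8}  B5 = {6, 8}  B6 = {2, 8}  B7 = {2, 5}  B8 = {0, 7}
Tree: B1–B2, B2–B3, B3–B4, B3–B5, B2–B6, B6–B7, B4–B8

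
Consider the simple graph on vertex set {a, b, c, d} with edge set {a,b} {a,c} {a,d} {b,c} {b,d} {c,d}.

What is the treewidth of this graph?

3

A width-3 tree decomposition is:
Bags: B1 = {a, b, c, d}
Tree: (single bag)
A single bag containing all 4 vertices is trivially a valid decomposition of width 3. On the other hand G contains the 4-clique {a, b, c, d}. A clique must lie in a single bag of any decomposition, so no decomposition can have width below 3. Therefore the treewidth is 3.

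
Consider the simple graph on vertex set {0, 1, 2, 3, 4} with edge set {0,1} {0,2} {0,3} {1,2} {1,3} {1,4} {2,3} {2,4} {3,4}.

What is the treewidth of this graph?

A width-3 tree decomposition is:
Bags: B1 = {1, 2, 3, 4}  B2 = {0, 1, 2, 3}
Tree: B1–B2
Each bag holds 4 vertices, so the decomposition has width 3, which upper-bounds the treewidth. For the lower bound, the 4 vertices {0, 1, 2, 3} are pairwise adjacent, and any tree decomposition puts a clique entirely inside one bag — forcing width ≥ 3. The upper and lower bounds meet at 3, so that is the treewidth.

3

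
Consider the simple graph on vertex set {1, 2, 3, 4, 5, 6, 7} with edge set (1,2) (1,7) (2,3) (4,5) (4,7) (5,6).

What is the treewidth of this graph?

1

A width-1 tree decomposition is:
Bags: B1 = {5, 6}  B2 = {4, 5}  B3 = {4, 7}  B4 = {1, 7}  B5 = {1, 2}  B6 = {2, 3}
Tree: B1–B2, B2–B3, B3–B4, B4–B5, B5–B6
The largest bag has 2 vertices, giving width 1; this decomposition certifies tw(G) ≤ 1. Any graph with an edge has treewidth ≥ 1, and G has the edge 6–5. Therefore the treewidth is 1.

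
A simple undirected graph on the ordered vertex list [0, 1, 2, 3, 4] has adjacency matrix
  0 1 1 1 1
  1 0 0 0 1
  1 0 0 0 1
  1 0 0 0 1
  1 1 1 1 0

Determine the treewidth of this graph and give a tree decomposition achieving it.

Every bag has size at most 3, so the width is 3 − 1 = 2 and tw(G) ≤ 2. On the other hand G contains the 3-clique {0, 1, 4}. A clique must lie in a single bag of any decomposition, so no decomposition can have width below 2. Combining the bounds, tw(G) = 2.

Treewidth 2.
Bags: B1 = {0, 3, 4}  B2 = {0, 2, 4}  B3 = {0, 1, 4}
Tree: B1–B2, B1–B3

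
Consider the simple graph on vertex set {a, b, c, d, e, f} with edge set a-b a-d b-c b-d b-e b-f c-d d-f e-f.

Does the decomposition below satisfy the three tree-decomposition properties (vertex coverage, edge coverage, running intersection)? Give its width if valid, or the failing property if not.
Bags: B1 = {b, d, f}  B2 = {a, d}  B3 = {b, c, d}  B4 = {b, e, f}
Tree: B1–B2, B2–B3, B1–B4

A tree decomposition must satisfy three properties: every vertex lies in some bag; for every edge, both endpoints lie together in some bag; and for every vertex, the bags containing it form a connected subtree. Here edge (b,a) lies in no bag, so the decomposition is invalid.

No — edge (b,a) lies in no bag.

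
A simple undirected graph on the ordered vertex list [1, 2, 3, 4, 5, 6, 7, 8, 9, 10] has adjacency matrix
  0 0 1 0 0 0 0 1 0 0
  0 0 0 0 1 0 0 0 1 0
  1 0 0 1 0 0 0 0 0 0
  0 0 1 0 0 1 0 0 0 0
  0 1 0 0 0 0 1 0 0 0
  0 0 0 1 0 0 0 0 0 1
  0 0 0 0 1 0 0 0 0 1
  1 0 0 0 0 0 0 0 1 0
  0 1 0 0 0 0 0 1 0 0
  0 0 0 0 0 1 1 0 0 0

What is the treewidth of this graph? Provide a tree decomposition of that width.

Every bag has size at most 3, so the width is 3 − 1 = 2 and tw(G) ≤ 2. For the lower bound, G contains the cycle 8–1–3–4–6–10–7–5–2–9–8, so G is not a forest; only forests have treewidth ≤ 1, hence tw(G) ≥ 2. Combining the bounds, tw(G) = 2.

Treewidth 2.
Bags: B1 = {1, 3, 8}  B2 = {3, 4, 8}  B3 = {4, 6, 8}  B4 = {6, 8, 10}  B5 = {7, 8, 10}  B6 = {5, 7, 8}  B7 = {2, 5, 8}  B8 = {2, 8, 9}
Tree: B1–B2, B2–B3, B3–B4, B4–B5, B5–B6, B6–B7, B7–B8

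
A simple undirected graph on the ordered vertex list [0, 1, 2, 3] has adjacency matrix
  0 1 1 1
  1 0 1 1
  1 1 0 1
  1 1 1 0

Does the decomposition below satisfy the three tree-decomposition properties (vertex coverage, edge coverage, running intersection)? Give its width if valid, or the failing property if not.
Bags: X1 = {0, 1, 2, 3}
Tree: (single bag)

Every vertex of G appears in some bag (union = {0, 1, 2, 3}); every edge is covered by a bag; and for each vertex v the set of bags containing v is connected in the bag tree. The decomposition is therefore valid. The largest bag has 4 vertices, so the width is 3.

Yes; width 3.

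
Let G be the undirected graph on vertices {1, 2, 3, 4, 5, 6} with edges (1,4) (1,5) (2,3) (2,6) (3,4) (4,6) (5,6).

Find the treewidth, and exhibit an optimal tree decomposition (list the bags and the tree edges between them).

The largest bag has 3 vertices, giving width 2; this decomposition certifies tw(G) ≤ 2. Since 5–1–4–6–5 is a cycle in G, G is not acyclic. Forests are exactly the graphs of treewidth ≤ 1, so tw(G) ≥ 2. Therefore the treewidth is 2.

Treewidth 2.
Bags: B1 = {1, 5, 6}  B2 = {1, 4, 6}  B3 = {2, 4, 6}  B4 = {2, 3, 4}
Tree: B1–B2, B2–B3, B3–B4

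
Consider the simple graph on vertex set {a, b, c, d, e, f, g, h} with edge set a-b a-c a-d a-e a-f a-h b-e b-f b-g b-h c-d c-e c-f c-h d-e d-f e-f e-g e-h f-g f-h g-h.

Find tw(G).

4

A width-4 tree decomposition is:
Bags: B1 = {a, b, e, f, h}  B2 = {a, c, e, f, h}  B3 = {b, e, f, g, h}  B4 = {a, c, d, e, f}
Tree: B1–B2, B1–B3, B2–B4
The largest bag has 5 vertices, giving width 4; this decomposition certifies tw(G) ≤ 4. For the lower bound, the 5 vertices {a, c, d, e, f} are pairwise adjacent, and any tree decomposition puts a clique entirely inside one bag — forcing width ≥ 4. Combining the bounds, tw(G) = 4.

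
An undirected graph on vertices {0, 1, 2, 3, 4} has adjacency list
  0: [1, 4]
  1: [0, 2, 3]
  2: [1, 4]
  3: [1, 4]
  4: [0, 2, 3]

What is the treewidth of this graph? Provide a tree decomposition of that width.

Each bag holds 3 vertices, so the decomposition has width 2, which upper-bounds the treewidth. Since 4–2–1–3–4 is a cycle in G, G is not acyclic. Forests are exactly the graphs of treewidth ≤ 1, so tw(G) ≥ 2. Therefore the treewidth is 2.

Treewidth 2.
Bags: B1 = {1, 2, 4}  B2 = {1, 3, 4}  B3 = {0, 1, 4}
Tree: B1–B2, B2–B3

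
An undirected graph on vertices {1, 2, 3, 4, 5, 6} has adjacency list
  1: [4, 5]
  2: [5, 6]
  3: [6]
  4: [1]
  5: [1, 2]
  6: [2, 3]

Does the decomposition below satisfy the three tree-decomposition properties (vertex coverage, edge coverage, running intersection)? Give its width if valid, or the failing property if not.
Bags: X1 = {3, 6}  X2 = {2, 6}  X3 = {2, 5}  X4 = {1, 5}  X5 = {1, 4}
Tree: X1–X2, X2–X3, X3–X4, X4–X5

Vertex coverage: the bags together contain {1, 2, 3, 4, 5, 6}, the full vertex set. Edge coverage: each edge of G has both endpoints in at least one bag. Running intersection: for every vertex, the bags containing it form a connected subtree. All three properties hold, so this is a valid tree decomposition of width max|bag| − 1 = 1, and hence tw(G) ≤ 1.

Yes; width 1.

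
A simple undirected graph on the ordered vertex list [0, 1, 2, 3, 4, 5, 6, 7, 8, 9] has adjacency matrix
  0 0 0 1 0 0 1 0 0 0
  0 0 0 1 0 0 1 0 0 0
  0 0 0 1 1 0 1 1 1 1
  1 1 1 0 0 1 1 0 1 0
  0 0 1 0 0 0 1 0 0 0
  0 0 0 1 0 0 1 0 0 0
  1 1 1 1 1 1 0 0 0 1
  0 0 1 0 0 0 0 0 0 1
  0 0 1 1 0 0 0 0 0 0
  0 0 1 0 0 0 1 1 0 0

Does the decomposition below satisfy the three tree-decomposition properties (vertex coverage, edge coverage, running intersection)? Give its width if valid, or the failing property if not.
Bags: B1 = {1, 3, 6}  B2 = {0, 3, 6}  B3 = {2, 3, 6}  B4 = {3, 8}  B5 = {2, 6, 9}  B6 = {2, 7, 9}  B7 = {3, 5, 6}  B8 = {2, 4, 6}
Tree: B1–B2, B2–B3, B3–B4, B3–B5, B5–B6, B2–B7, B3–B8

A tree decomposition must satisfy three properties: every vertex lies in some bag; for every edge, both endpoints lie together in some bag; and for every vertex, the bags containing it form a connected subtree. Here edge (2,8) lies in no bag, so the decomposition is invalid.

No — edge (2,8) lies in no bag.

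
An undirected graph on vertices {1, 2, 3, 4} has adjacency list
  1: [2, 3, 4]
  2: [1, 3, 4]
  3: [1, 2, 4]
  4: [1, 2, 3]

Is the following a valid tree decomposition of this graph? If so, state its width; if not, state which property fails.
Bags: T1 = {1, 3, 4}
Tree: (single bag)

A tree decomposition must satisfy three properties: every vertex lies in some bag; for every edge, both endpoints lie together in some bag; and for every vertex, the bags containing it form a connected subtree. Here vertex 2 appears in no bag, so the decomposition is invalid.

No — vertex 2 appears in no bag.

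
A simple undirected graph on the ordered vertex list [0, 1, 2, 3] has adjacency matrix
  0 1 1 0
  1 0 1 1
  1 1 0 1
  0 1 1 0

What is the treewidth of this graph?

2

A width-2 tree decomposition is:
Bags: B1 = {1, 2, 3}  B2 = {0, 1, 2}
Tree: B1–B2
Each bag holds 3 vertices, so the decomposition has width 2, which upper-bounds the treewidth. Conversely, {0, 1, 2} is a clique of size 3, and the vertices of any clique must share a bag in every tree decomposition; so some bag has ≥ 3 vertices and tw(G) ≥ 2. Hence tw(G) = 2 exactly.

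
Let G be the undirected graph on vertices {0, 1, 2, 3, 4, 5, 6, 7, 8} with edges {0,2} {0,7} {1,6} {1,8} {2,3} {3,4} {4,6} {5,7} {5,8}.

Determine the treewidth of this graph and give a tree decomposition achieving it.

Each bag holds 3 vertices, so the decomposition has width 2, which upper-bounds the treewidth. The edges 0–7–5–8–1–6–4–3–2–0 form a cycle, so G is not a tree and its treewidth is at least 2. The upper and lower bounds meet at 2, so that is the treewidth.

Treewidth 2.
One such decomposition:
Bags: B1 = {0, 5, 7}  B2 = {0, 5, 8}  B3 = {0, 1, 8}  B4 = {0, 1, 6}  B5 = {0, 4, 6}  B6 = {0, 3, 4}  B7 = {0, 2, 3}
Tree: B1–B2, B2–B3, B3–B4, B4–B5, B5–B6, B6–B7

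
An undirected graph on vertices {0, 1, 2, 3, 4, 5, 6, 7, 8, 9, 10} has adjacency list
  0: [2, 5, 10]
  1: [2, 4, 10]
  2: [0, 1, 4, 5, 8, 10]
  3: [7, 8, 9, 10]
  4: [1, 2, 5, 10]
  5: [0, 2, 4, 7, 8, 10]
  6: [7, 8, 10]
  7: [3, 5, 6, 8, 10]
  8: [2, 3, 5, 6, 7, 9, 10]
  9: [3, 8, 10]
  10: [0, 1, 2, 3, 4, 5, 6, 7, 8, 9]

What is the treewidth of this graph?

A width-3 tree decomposition is:
Bags: B1 = {5, 7, 8, 10}  B2 = {2, 5, 8, 10}  B3 = {3, 7, 8, 10}  B4 = {0, 2, 5, 10}  B5 = {3, 8, 9, 10}  B6 = {6, 7, 8, 10}  B7 = {2, 4, 5, 10}  B8 = {1, 2, 4, 10}
Tree: B1–B2, B1–B3, B2–B4, B3–B5, B3–B6, B2–B7, B7–B8
Each bag holds 4 vertices, so the decomposition has width 3, which upper-bounds the treewidth. For the lower bound, the 4 vertices {0, 2, 5, 10} are pairwise adjacent, and any tree decomposition puts a clique entirely inside one bag — forcing width ≥ 3. The upper and lower bounds meet at 3, so that is the treewidth.

3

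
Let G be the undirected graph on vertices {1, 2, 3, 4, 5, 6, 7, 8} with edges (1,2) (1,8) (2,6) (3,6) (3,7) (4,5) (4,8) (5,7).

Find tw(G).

A width-2 tree decomposition is:
Bags: B1 = {1, 2, 8}  B2 = {2, 4, 8}  B3 = {2, 4, 5}  B4 = {2, 5, 7}  B5 = {2, 3, 7}  B6 = {2, 3, 6}
Tree: B1–B2, B2–B3, B3–B4, B4–B5, B5–B6
The largest bag has 3 vertices, giving width 2; this decomposition certifies tw(G) ≤ 2. Since 2–1–8–4–5–7–3–6–2 is a cycle in G, G is not acyclic. Forests are exactly the graphs of treewidth ≤ 1, so tw(G) ≥ 2. The upper and lower bounds meet at 2, so that is the treewidth.

2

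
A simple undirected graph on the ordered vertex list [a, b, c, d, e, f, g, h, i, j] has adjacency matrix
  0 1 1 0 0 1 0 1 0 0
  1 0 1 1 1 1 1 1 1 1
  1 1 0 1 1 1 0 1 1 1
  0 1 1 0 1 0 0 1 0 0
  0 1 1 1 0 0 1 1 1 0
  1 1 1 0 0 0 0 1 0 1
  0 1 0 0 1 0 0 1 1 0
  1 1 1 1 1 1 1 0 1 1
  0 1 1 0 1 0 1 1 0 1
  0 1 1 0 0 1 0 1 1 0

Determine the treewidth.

4

A width-4 tree decomposition is:
Bags: B1 = {b, c, e, h, i}  B2 = {b, c, h, i, j}  B3 = {b, e, g, h, i}  B4 = {b, c, f, h, j}  B5 = {b, c, d, e, h}  B6 = {a, b, c, f, h}
Tree: B1–B2, B1–B3, B2–B4, B1–B5, B4–B6
The largest bag has 5 vertices, giving width 4; this decomposition certifies tw(G) ≤ 4. Conversely, {b, e, g, h, i} is a clique of size 5, and the vertices of any clique must share a bag in every tree decomposition; so some bag has ≥ 5 vertices and tw(G) ≥ 4. Hence tw(G) = 4 exactly.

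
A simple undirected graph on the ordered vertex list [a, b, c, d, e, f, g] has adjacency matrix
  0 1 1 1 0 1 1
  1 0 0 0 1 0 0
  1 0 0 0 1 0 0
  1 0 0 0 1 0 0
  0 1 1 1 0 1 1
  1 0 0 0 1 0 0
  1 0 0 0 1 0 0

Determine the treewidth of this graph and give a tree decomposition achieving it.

Each bag holds 3 vertices, so the decomposition has width 2, which upper-bounds the treewidth. The edges e–b–a–g–e form a cycle, so G is not a tree and its treewidth is at least 2. Hence tw(G) = 2 exactly.

Treewidth 2.
One optimal decomposition is:
Bags: B1 = {a, b, e}  B2 = {a, e, g}  B3 = {a, d, e}  B4 = {a, c, e}  B5 = {a, e, f}
Tree: B1–B2, B2–B3, B3–B4, B4–B5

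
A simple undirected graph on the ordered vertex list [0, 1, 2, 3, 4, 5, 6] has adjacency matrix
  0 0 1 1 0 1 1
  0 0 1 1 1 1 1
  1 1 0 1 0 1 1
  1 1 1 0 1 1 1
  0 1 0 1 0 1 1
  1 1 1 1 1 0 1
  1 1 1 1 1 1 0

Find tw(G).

4

A width-4 tree decomposition is:
Bags: B1 = {1, 2, 3, 5, 6}  B2 = {0, 2, 3, 5, 6}  B3 = {1, 3, 4, 5, 6}
Tree: B1–B2, B1–B3
Every bag has size at most 5, so the width is 5 − 1 = 4 and tw(G) ≤ 4. On the other hand G contains the 5-clique {0, 2, 3, 5, 6}. A clique must lie in a single bag of any decomposition, so no decomposition can have width below 4. The upper and lower bounds meet at 4, so that is the treewidth.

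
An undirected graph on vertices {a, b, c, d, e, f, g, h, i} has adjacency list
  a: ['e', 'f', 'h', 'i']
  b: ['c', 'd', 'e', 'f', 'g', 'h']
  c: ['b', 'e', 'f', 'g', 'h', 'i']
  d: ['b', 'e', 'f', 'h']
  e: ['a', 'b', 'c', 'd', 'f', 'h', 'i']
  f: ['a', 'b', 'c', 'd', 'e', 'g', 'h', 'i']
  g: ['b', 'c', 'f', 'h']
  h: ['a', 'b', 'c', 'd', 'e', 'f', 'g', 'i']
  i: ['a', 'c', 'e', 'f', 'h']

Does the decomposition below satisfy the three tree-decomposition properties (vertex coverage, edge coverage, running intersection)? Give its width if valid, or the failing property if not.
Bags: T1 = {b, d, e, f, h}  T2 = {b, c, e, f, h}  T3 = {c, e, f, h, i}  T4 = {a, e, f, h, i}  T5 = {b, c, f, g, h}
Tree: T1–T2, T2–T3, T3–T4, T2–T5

Checking the three conditions: (i) the bags cover all of {a, b, c, d, e, f, g, h, i}; (ii) for each edge, some bag contains both endpoints; (iii) the bags containing any fixed vertex form a subtree. All hold, so the decomposition is valid with width 5 − 1 = 4.

Yes; width 4.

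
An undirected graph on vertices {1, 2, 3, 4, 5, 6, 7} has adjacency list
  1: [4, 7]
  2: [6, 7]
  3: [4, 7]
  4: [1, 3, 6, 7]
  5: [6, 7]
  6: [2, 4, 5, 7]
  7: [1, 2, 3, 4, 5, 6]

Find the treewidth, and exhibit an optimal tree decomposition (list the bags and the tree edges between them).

Each bag holds 3 vertices, so the decomposition has width 2, which upper-bounds the treewidth. For the lower bound, the 3 vertices {2, 6, 7} are pairwise adjacent, and any tree decomposition puts a clique entirely inside one bag — forcing width ≥ 2. Hence tw(G) = 2 exactly.

Treewidth 2.
One such decomposition:
Bags: B1 = {2, 6, 7}  B2 = {4, 6, 7}  B3 = {5, 6, 7}  B4 = {1, 4, 7}  B5 = {3, 4, 7}
Tree: B1–B2, B1–B3, B2–B4, B2–B5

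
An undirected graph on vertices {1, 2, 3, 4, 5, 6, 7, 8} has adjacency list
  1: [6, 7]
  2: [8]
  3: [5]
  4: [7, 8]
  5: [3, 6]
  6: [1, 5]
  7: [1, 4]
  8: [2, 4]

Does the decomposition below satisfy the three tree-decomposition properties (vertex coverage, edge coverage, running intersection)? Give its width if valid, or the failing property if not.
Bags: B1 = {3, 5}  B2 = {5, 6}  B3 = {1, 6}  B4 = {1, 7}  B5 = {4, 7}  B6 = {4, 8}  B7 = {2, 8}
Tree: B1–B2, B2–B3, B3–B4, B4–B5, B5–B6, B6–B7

Vertex coverage: the bags together contain {1, 2, 3, 4, 5, 6, 7, 8}, the full vertex set. Edge coverage: each edge of G has both endpoints in at least one bag. Running intersection: for every vertex, the bags containing it form a connected subtree. All three properties hold, so this is a valid tree decomposition of width max|bag| − 1 = 1, and hence tw(G) ≤ 1.

Yes; width 1.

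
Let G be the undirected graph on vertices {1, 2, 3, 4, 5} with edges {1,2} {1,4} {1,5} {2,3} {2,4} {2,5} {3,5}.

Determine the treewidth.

A width-2 tree decomposition is:
Bags: B1 = {1, 2, 4}  B2 = {1, 2, 5}  B3 = {2, 3, 5}
Tree: B1–B2, B2–B3
Every bag has size at most 3, so the width is 3 − 1 = 2 and tw(G) ≤ 2. On the other hand G contains the 3-clique {1, 2, 4}. A clique must lie in a single bag of any decomposition, so no decomposition can have width below 2. Combining the bounds, tw(G) = 2.

2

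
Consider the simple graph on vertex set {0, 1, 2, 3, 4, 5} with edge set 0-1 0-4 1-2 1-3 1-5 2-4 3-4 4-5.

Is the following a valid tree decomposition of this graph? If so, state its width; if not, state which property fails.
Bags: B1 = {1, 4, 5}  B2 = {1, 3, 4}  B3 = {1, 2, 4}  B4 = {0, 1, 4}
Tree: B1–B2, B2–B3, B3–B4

Every vertex of G appears in some bag (union = {0, 1, 2, 3, 4, 5}); every edge is covered by a bag; and for each vertex v the set of bags containing v is connected in the bag tree. The decomposition is therefore valid. The largest bag has 3 vertices, so the width is 2.

Yes; width 2.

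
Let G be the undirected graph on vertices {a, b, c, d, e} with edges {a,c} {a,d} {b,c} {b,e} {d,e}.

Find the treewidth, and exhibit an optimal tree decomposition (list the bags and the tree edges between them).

Treewidth 2.
Bags: B1 = {b, c, e}  B2 = {c, d, e}  B3 = {a, c, d}
Tree: B1–B2, B2–B3

The largest bag has 3 vertices, giving width 2; this decomposition certifies tw(G) ≤ 2. For the lower bound, G contains the cycle c–b–e–d–a–c, so G is not a forest; only forests have treewidth ≤ 1, hence tw(G) ≥ 2. Hence tw(G) = 2 exactly.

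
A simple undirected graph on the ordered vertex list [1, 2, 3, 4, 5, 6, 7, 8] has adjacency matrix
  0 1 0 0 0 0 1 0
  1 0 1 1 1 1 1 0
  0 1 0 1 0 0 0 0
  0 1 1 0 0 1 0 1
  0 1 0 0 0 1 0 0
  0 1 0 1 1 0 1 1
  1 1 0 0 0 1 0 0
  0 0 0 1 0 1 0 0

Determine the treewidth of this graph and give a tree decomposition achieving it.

The largest bag has 3 vertices, giving width 2; this decomposition certifies tw(G) ≤ 2. Conversely, {4, 6, 8} is a clique of size 3, and the vertices of any clique must share a bag in every tree decomposition; so some bag has ≥ 3 vertices and tw(G) ≥ 2. Combining the bounds, tw(G) = 2.

Treewidth 2.
One optimal decomposition is:
Bags: B1 = {2, 6, 7}  B2 = {2, 4, 6}  B3 = {4, 6, 8}  B4 = {1, 2, 7}  B5 = {2, 5, 6}  B6 = {2, 3, 4}
Tree: B1–B2, B2–B3, B1–B4, B2–B5, B2–B6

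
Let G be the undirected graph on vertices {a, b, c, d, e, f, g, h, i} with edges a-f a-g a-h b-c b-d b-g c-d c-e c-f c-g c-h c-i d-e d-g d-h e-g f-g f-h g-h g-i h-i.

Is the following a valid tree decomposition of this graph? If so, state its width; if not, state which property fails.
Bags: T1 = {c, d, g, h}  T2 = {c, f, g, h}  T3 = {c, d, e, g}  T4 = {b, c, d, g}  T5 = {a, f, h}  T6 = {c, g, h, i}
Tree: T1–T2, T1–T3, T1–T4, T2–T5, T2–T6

A tree decomposition must satisfy three properties: every vertex lies in some bag; for every edge, both endpoints lie together in some bag; and for every vertex, the bags containing it form a connected subtree. Here edge (g,a) lies in no bag, so the decomposition is invalid.

No — edge (g,a) lies in no bag.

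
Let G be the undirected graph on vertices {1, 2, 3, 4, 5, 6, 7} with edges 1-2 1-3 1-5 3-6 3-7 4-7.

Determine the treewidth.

1

A width-1 tree decomposition is:
Bags: B1 = {1, 5}  B2 = {1, 3}  B3 = {1, 2}  B4 = {3, 6}  B5 = {3, 7}  B6 = {4, 7}
Tree: B1–B2, B2–B3, B2–B4, B2–B5, B5–B6
The largest bag has 2 vertices, giving width 1; this decomposition certifies tw(G) ≤ 1. G has an edge, so its treewidth is at least 1. The upper and lower bounds meet at 1, so that is the treewidth.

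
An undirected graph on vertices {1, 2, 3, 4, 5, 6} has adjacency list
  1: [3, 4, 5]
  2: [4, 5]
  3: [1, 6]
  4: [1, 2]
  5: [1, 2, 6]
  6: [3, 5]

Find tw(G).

A width-2 tree decomposition is:
Bags: B1 = {2, 4, 5}  B2 = {1, 4, 5}  B3 = {1, 5, 6}  B4 = {1, 3, 6}
Tree: B1–B2, B2–B3, B3–B4
Each bag holds 3 vertices, so the decomposition has width 2, which upper-bounds the treewidth. Since 2–4–1–5–2 is a cycle in G, G is not acyclic. Forests are exactly the graphs of treewidth ≤ 1, so tw(G) ≥ 2. The upper and lower bounds meet at 2, so that is the treewidth.

2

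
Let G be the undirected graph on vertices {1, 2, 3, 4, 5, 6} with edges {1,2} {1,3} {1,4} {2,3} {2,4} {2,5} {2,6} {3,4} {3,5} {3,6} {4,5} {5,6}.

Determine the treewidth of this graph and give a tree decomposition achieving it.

Each bag holds 4 vertices, so the decomposition has width 3, which upper-bounds the treewidth. Conversely, {1, 2, 3, 4} is a clique of size 4, and the vertices of any clique must share a bag in every tree decomposition; so some bag has ≥ 4 vertices and tw(G) ≥ 3. The upper and lower bounds meet at 3, so that is the treewidth.

Treewidth 3.
Bags: B1 = {2, 3, 4, 5}  B2 = {2, 3, 5, 6}  B3 = {1, 2, 3, 4}
Tree: B1–B2, B1–B3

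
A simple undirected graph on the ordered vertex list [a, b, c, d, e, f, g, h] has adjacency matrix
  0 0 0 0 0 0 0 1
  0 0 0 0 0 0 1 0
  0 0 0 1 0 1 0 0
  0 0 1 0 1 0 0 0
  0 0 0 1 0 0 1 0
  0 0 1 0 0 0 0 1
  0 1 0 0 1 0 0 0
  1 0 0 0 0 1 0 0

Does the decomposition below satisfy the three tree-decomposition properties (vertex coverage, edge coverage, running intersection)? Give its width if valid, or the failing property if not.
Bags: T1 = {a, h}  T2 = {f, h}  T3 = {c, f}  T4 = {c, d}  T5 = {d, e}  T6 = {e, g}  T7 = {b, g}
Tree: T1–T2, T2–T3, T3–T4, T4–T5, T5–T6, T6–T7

Yes; width 1.

Every vertex of G appears in some bag (union = {a, b, c, d, e, f, g, h}); every edge is covered by a bag; and for each vertex v the set of bags containing v is connected in the bag tree. The decomposition is therefore valid. The largest bag has 2 vertices, so the width is 1.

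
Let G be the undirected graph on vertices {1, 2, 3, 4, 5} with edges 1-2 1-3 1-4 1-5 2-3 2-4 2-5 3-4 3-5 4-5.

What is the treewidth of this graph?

4

A width-4 tree decomposition is:
Bags: B1 = {1, 2, 3, 4, 5}
Tree: (single bag)
A single bag containing all 5 vertices is trivially a valid decomposition of width 4. For the lower bound, the 5 vertices {1, 2, 3, 4, 5} are pairwise adjacent, and any tree decomposition puts a clique entirely inside one bag — forcing width ≥ 4. Therefore the treewidth is 4.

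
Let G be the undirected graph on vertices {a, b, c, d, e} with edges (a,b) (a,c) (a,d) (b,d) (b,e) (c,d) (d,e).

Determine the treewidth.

2

A width-2 tree decomposition is:
Bags: B1 = {a, c, d}  B2 = {a, b, d}  B3 = {b, d, e}
Tree: B1–B2, B2–B3
Each bag holds 3 vertices, so the decomposition has width 2, which upper-bounds the treewidth. Conversely, {b, d, e} is a clique of size 3, and the vertices of any clique must share a bag in every tree decomposition; so some bag has ≥ 3 vertices and tw(G) ≥ 2. Combining the bounds, tw(G) = 2.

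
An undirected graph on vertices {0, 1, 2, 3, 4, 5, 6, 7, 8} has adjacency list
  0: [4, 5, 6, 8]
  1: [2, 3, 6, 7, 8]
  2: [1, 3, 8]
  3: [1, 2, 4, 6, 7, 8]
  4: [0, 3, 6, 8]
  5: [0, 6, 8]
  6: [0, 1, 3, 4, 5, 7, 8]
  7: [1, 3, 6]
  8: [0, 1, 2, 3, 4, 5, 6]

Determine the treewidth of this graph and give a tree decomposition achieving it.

Treewidth 3.
Bags: B1 = {1, 3, 6, 8}  B2 = {3, 4, 6, 8}  B3 = {1, 2, 3, 8}  B4 = {0, 4, 6, 8}  B5 = {0, 5, 6, 8}  B6 = {1, 3, 6, 7}
Tree: B1–B2, B1–B3, B2–B4, B4–B5, B1–B6

The largest bag has 4 vertices, giving width 3; this decomposition certifies tw(G) ≤ 3. For the lower bound, the 4 vertices {1, 2, 3, 8} are pairwise adjacent, and any tree decomposition puts a clique entirely inside one bag — forcing width ≥ 3. Therefore the treewidth is 3.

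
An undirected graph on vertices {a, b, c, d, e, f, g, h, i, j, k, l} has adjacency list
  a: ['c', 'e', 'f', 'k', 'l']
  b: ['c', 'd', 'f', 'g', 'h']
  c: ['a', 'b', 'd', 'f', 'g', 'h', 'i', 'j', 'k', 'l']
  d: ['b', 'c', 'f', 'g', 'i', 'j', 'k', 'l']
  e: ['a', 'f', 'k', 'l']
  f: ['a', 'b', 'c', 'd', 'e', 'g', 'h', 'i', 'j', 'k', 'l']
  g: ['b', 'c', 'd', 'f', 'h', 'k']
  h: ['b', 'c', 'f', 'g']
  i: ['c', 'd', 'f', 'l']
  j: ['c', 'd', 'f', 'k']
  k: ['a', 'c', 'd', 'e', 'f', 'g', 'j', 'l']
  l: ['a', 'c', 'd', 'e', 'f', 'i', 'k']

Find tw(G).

4

A width-4 tree decomposition is:
Bags: B1 = {c, d, f, k, l}  B2 = {c, d, f, g, k}  B3 = {a, c, f, k, l}  B4 = {a, e, f, k, l}  B5 = {c, d, f, i, l}  B6 = {c, d, f, j, k}  B7 = {b, c, d, f, g}  B8 = {b, c, f, g, h}
Tree: B1–B2, B1–B3, B3–B4, B1–B5, B2–B6, B2–B7, B7–B8
Every bag has size at most 5, so the width is 5 − 1 = 4 and tw(G) ≤ 4. For the lower bound, the 5 vertices {a, e, f, k, l} are pairwise adjacent, and any tree decomposition puts a clique entirely inside one bag — forcing width ≥ 4. Hence tw(G) = 4 exactly.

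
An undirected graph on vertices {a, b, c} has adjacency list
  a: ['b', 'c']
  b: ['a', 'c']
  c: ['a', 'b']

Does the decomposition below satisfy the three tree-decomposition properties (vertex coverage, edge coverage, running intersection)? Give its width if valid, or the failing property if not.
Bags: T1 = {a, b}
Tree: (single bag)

No — vertex c appears in no bag.

A tree decomposition must satisfy three properties: every vertex lies in some bag; for every edge, both endpoints lie together in some bag; and for every vertex, the bags containing it form a connected subtree. Here vertex c appears in no bag, so the decomposition is invalid.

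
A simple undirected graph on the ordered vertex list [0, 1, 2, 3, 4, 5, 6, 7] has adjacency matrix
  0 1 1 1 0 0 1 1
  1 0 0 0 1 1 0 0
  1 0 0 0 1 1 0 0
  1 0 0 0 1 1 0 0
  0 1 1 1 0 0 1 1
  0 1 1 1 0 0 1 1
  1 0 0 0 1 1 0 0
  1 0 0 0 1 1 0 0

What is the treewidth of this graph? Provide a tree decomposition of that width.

Treewidth 3.
One optimal decomposition is:
Bags: B1 = {0, 3, 4, 5}  B2 = {0, 4, 5, 7}  B3 = {0, 4, 5, 6}  B4 = {0, 2, 4, 5}  B5 = {0, 1, 4, 5}
Tree: B1–B2, B2–B3, B3–B4, B4–B5

Every bag has size at most 4, so the width is 4 − 1 = 3 and tw(G) ≤ 3. For the lower bound: the 4 vertex sets {3,4}, {5,7}, {0}, {6} are disjoint, each induces a connected subgraph, and every pair is joined by at least one edge of G. Contracting each set to a single vertex therefore yields K_{4} as a minor, and since treewidth is minor-monotone, tw(G) ≥ tw(K_{4}) = 3. Therefore the treewidth is 3.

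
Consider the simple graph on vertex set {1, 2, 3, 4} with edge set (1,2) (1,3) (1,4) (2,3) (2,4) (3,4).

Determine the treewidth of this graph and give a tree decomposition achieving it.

A single bag containing all 4 vertices is trivially a valid decomposition of width 3. On the other hand G contains the 4-clique {1, 2, 3, 4}. A clique must lie in a single bag of any decomposition, so no decomposition can have width below 3. Hence tw(G) = 3 exactly.

Treewidth 3.
One such decomposition:
Bags: B1 = {1, 2, 3, 4}
Tree: (single bag)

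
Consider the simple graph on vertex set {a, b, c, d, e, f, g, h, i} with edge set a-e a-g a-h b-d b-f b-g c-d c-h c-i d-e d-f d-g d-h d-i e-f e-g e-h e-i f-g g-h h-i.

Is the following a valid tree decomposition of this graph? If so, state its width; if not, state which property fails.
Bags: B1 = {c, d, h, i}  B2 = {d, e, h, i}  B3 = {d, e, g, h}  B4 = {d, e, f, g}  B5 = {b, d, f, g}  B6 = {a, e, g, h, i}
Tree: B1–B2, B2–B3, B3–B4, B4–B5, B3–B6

No — bags containing vertex i are not connected in the tree.

A tree decomposition must satisfy three properties: every vertex lies in some bag; for every edge, both endpoints lie together in some bag; and for every vertex, the bags containing it form a connected subtree. Here bags containing vertex i are not connected in the tree, so the decomposition is invalid.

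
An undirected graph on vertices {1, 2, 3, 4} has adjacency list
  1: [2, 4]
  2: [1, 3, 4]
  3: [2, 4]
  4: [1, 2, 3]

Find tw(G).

2

A width-2 tree decomposition is:
Bags: B1 = {2, 3, 4}  B2 = {1, 2, 4}
Tree: B1–B2
Each bag holds 3 vertices, so the decomposition has width 2, which upper-bounds the treewidth. On the other hand G contains the 3-clique {1, 2, 4}. A clique must lie in a single bag of any decomposition, so no decomposition can have width below 2. The upper and lower bounds meet at 2, so that is the treewidth.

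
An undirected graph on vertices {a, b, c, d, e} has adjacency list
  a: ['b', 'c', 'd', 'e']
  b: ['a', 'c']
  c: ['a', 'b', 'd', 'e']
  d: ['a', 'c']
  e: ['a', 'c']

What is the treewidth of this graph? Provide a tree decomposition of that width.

Treewidth 2.
One such decomposition:
Bags: B1 = {a, b, c}  B2 = {a, c, e}  B3 = {a, c, d}
Tree: B1–B2, B2–B3

Each bag holds 3 vertices, so the decomposition has width 2, which upper-bounds the treewidth. On the other hand G contains the 3-clique {a, c, d}. A clique must lie in a single bag of any decomposition, so no decomposition can have width below 2. The upper and lower bounds meet at 2, so that is the treewidth.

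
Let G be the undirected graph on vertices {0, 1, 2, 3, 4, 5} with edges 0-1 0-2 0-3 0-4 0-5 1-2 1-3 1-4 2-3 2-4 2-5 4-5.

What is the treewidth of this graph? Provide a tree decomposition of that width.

The largest bag has 4 vertices, giving width 3; this decomposition certifies tw(G) ≤ 3. On the other hand G contains the 4-clique {0, 1, 2, 3}. A clique must lie in a single bag of any decomposition, so no decomposition can have width below 3. Therefore the treewidth is 3.

Treewidth 3.
One optimal decomposition is:
Bags: B1 = {0, 1, 2, 4}  B2 = {0, 1, 2, 3}  B3 = {0, 2, 4, 5}
Tree: B1–B2, B1–B3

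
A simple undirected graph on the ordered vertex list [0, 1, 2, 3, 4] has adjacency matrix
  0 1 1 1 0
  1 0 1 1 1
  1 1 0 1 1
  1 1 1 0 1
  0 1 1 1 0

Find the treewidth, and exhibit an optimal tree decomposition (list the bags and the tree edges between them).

Treewidth 3.
One optimal decomposition is:
Bags: B1 = {0, 1, 2, 3}  B2 = {1, 2, 3, 4}
Tree: B1–B2

Each bag holds 4 vertices, so the decomposition has width 3, which upper-bounds the treewidth. Conversely, {0, 1, 2, 3} is a clique of size 4, and the vertices of any clique must share a bag in every tree decomposition; so some bag has ≥ 4 vertices and tw(G) ≥ 3. Hence tw(G) = 3 exactly.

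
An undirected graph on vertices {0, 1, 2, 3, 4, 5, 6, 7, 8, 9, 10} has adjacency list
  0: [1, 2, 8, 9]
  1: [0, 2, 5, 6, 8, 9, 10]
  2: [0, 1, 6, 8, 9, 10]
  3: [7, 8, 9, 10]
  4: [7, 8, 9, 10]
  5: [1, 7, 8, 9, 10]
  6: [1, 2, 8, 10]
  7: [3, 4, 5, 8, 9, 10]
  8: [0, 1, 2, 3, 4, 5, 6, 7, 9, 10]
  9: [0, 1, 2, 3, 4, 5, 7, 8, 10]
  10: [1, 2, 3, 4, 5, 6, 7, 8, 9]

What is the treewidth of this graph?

4

A width-4 tree decomposition is:
Bags: B1 = {5, 7, 8, 9, 10}  B2 = {1, 5, 8, 9, 10}  B3 = {1, 2, 8, 9, 10}  B4 = {3, 7, 8, 9, 10}  B5 = {4, 7, 8, 9, 10}  B6 = {1, 2, 6, 8, 10}  B7 = {0, 1, 2, 8, 9}
Tree: B1–B2, B2–B3, B1–B4, B4–B5, B3–B6, B3–B7
The largest bag has 5 vertices, giving width 4; this decomposition certifies tw(G) ≤ 4. For the lower bound, the 5 vertices {0, 1, 2, 8, 9} are pairwise adjacent, and any tree decomposition puts a clique entirely inside one bag — forcing width ≥ 4. Hence tw(G) = 4 exactly.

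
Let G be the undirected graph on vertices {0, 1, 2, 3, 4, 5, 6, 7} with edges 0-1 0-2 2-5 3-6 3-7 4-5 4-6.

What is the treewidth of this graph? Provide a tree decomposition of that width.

The largest bag has 2 vertices, giving width 1; this decomposition certifies tw(G) ≤ 1. G has an edge, so its treewidth is at least 1. The upper and lower bounds meet at 1, so that is the treewidth.

Treewidth 1.
One such decomposition:
Bags: B1 = {0, 1}  B2 = {0, 2}  B3 = {2, 5}  B4 = {4, 5}  B5 = {4, 6}  B6 = {3, 6}  B7 = {3, 7}
Tree: B1–B2, B2–B3, B3–B4, B4–B5, B5–B6, B6–B7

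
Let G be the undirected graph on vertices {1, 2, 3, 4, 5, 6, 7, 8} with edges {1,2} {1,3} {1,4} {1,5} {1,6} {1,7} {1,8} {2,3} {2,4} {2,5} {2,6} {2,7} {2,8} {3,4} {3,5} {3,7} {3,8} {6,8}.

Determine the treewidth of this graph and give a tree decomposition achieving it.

Each bag holds 4 vertices, so the decomposition has width 3, which upper-bounds the treewidth. For the lower bound, the 4 vertices {1, 2, 3, 8} are pairwise adjacent, and any tree decomposition puts a clique entirely inside one bag — forcing width ≥ 3. Hence tw(G) = 3 exactly.

Treewidth 3.
One such decomposition:
Bags: B1 = {1, 2, 3, 7}  B2 = {1, 2, 3, 5}  B3 = {1, 2, 3, 8}  B4 = {1, 2, 6, 8}  B5 = {1, 2, 3, 4}
Tree: B1–B2, B1–B3, B3–B4, B2–B5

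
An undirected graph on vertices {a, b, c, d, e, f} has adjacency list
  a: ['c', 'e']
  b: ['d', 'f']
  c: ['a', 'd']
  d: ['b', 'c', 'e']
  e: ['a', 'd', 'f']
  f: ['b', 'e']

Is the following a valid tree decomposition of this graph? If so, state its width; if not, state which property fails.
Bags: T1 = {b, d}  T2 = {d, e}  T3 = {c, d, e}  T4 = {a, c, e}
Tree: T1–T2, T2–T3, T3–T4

A tree decomposition must satisfy three properties: every vertex lies in some bag; for every edge, both endpoints lie together in some bag; and for every vertex, the bags containing it form a connected subtree. Here vertex f appears in no bag, so the decomposition is invalid.

No — vertex f appears in no bag.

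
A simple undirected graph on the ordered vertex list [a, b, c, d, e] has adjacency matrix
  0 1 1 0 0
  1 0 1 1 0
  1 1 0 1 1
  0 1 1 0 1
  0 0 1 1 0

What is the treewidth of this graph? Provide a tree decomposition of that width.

Treewidth 2.
One such decomposition:
Bags: B1 = {a, b, c}  B2 = {b, c, d}  B3 = {c, d, e}
Tree: B1–B2, B2–B3

The largest bag has 3 vertices, giving width 2; this decomposition certifies tw(G) ≤ 2. For the lower bound, the 3 vertices {c, d, e} are pairwise adjacent, and any tree decomposition puts a clique entirely inside one bag — forcing width ≥ 2. Therefore the treewidth is 2.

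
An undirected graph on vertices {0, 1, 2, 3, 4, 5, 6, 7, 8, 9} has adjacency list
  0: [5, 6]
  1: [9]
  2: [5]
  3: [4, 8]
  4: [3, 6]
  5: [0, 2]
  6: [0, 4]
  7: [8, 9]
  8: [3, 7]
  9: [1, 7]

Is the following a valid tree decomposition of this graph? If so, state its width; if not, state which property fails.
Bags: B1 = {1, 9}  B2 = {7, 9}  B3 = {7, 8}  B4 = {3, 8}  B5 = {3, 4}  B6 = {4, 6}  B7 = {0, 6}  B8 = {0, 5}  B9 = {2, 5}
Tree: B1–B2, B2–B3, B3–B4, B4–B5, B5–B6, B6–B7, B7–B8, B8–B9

Yes; width 1.

Vertex coverage: the bags together contain {0, 1, 2, 3, 4, 5, 6, 7, 8, 9}, the full vertex set. Edge coverage: each edge of G has both endpoints in at least one bag. Running intersection: for every vertex, the bags containing it form a connected subtree. All three properties hold, so this is a valid tree decomposition of width max|bag| − 1 = 1, and hence tw(G) ≤ 1.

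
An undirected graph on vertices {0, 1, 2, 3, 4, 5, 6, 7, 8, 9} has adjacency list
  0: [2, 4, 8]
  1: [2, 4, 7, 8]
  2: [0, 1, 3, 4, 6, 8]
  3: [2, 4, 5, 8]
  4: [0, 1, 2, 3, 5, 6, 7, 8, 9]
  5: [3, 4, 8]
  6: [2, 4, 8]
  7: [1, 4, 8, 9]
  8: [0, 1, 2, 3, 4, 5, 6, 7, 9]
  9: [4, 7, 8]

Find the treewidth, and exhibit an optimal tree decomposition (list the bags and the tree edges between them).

Every bag has size at most 4, so the width is 4 − 1 = 3 and tw(G) ≤ 3. Conversely, {4, 7, 8, 9} is a clique of size 4, and the vertices of any clique must share a bag in every tree decomposition; so some bag has ≥ 4 vertices and tw(G) ≥ 3. Therefore the treewidth is 3.

Treewidth 3.
One optimal decomposition is:
Bags: B1 = {2, 4, 6, 8}  B2 = {1, 2, 4, 8}  B3 = {1, 4, 7, 8}  B4 = {4, 7, 8, 9}  B5 = {2, 3, 4, 8}  B6 = {3, 4, 5, 8}  B7 = {0, 2, 4, 8}
Tree: B1–B2, B2–B3, B3–B4, B1–B5, B5–B6, B1–B7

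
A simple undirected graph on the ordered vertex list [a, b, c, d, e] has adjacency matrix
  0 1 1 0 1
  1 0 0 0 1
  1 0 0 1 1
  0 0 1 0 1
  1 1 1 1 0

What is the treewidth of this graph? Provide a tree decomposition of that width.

Each bag holds 3 vertices, so the decomposition has width 2, which upper-bounds the treewidth. On the other hand G contains the 3-clique {c, d, e}. A clique must lie in a single bag of any decomposition, so no decomposition can have width below 2. Hence tw(G) = 2 exactly.

Treewidth 2.
Bags: B1 = {c, d, e}  B2 = {a, c, e}  B3 = {a, b, e}
Tree: B1–B2, B2–B3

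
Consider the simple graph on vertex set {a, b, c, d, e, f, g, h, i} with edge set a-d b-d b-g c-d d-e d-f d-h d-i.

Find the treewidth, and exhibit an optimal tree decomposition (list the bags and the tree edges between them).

Treewidth 1.
One such decomposition:
Bags: B1 = {a, d}  B2 = {c, d}  B3 = {d, h}  B4 = {b, d}  B5 = {d, f}  B6 = {d, e}  B7 = {d, i}  B8 = {b, g}
Tree: B1–B2, B1–B3, B2–B4, B1–B5, B5–B6, B2–B7, B4–B8

Each bag holds 2 vertices, so the decomposition has width 1, which upper-bounds the treewidth. G has an edge, so its treewidth is at least 1. Combining the bounds, tw(G) = 1.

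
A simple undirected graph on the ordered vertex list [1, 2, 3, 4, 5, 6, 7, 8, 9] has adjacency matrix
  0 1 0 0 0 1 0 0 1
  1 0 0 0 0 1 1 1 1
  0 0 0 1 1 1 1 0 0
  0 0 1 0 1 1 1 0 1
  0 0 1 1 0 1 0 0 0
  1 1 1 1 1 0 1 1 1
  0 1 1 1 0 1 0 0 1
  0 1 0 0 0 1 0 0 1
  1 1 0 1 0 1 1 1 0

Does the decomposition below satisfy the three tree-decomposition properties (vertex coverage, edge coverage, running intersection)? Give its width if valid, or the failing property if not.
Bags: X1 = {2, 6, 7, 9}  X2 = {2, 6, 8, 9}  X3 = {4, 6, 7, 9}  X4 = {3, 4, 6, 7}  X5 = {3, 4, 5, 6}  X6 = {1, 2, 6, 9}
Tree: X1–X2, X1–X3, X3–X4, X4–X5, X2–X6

Yes; width 3.

Checking the three conditions: (i) the bags cover all of {1, 2, 3, 4, 5, 6, 7, 8, 9}; (ii) for each edge, some bag contains both endpoints; (iii) the bags containing any fixed vertex form a subtree. All hold, so the decomposition is valid with width 4 − 1 = 3.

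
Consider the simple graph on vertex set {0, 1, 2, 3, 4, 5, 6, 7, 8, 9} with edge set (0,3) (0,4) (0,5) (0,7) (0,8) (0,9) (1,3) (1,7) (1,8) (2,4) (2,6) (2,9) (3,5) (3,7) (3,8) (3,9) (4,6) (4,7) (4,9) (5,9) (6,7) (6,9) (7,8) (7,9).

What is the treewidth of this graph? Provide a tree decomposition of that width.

The largest bag has 4 vertices, giving width 3; this decomposition certifies tw(G) ≤ 3. Conversely, {2, 4, 6, 9} is a clique of size 4, and the vertices of any clique must share a bag in every tree decomposition; so some bag has ≥ 4 vertices and tw(G) ≥ 3. Combining the bounds, tw(G) = 3.

Treewidth 3.
Bags: B1 = {0, 3, 7, 9}  B2 = {0, 3, 7, 8}  B3 = {0, 4, 7, 9}  B4 = {1, 3, 7, 8}  B5 = {4, 6, 7, 9}  B6 = {0, 3, 5, 9}  B7 = {2, 4, 6, 9}
Tree: B1–B2, B1–B3, B2–B4, B3–B5, B1–B6, B5–B7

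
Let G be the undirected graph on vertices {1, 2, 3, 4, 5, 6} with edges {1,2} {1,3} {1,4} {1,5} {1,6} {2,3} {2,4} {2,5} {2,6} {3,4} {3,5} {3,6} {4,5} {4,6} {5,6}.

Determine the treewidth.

A width-5 tree decomposition is:
Bags: B1 = {1, 2, 3, 4, 5, 6}
Tree: (single bag)
A single bag containing all 6 vertices is trivially a valid decomposition of width 5. For the lower bound, the 6 vertices {1, 2, 3, 4, 5, 6} are pairwise adjacent, and any tree decomposition puts a clique entirely inside one bag — forcing width ≥ 5. Combining the bounds, tw(G) = 5.

5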